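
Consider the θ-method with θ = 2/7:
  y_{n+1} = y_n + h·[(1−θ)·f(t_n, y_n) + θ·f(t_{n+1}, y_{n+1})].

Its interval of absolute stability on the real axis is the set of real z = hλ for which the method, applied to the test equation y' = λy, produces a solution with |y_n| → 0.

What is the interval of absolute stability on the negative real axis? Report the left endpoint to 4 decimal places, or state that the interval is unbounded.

z∈(-4.6667,0).

Set f=λy, z=hλ:
  y_{n+1} = y_n + z·[5/7·y_n + 2/7·y_{n+1}] ⇒ (1 − 2/7z)y_{n+1} = (1 + 5/7z)y_n
  ⇒ R(z) = (1 + 5/7z)/(1 − 2/7z).

Find x<0 with |R(x)|<1.
x=-0.91: |R|=0.2778
R=−1: 1+5/7x = −1+2/7x ⇒ -3/7x=2 ⇒ x=2/(-3/7)=-4.6667
Confirm numerically:
  x=-4.588: |R|=0.98541 <1
  x=-4.057: |R|=0.87899 <1
  x=-3.619: |R|=0.77925 <1
  x=-2.850: |R|=0.57087 <1
  x=-5.010: |R|=1.06052 >1
  x=-4.978: |R|=1.05508 >1
So |R|<1 on (-4.6667, 0).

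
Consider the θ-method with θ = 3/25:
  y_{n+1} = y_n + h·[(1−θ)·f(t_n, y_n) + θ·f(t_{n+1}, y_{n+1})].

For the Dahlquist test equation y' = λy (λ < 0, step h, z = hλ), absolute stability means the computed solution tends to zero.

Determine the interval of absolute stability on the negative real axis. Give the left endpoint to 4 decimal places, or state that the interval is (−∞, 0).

With y'=λy (z=hλ):
  y_{n+1} = y_n + z·[22/25·y_n + 3/25·y_{n+1}] ⇒ (1 − 3/25z)y_{n+1} = (1 + 22/25z)y_n
  R(z) = (1 + 22/25z)/(1 − 3/25z).

Find x<0 with |R(x)|<1.
x=-1.37: |R|=0.1766
R=−1: 1+22/25x = −1+3/25x ⇒ -19/25x=2 ⇒ x=2/(-19/25)=-2.6316
Confirm numerically:
  x=-2.561: |R|=0.95897 <1
  x=-2.116: |R|=0.68751 <1
  x=-1.078: |R|=0.04548 <1
  x=-3.047: |R|=1.23119 >1
  x=-2.937: |R|=1.17163 >1
  x=-2.837: |R|=1.11647 >1
So |R|<1 on (-2.6316, 0).

z∈(-2.6316,0).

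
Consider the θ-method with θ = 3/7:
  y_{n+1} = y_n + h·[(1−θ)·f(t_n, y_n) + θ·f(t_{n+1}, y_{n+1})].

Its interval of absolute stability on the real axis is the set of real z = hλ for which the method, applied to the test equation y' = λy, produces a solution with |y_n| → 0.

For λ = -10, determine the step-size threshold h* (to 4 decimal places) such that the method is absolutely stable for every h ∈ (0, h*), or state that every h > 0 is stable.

(-14.0000,0); λ=-10 ⇒ h* = (14)/10 = 1.4000.

Set f=λy, z=hλ:
  y_{n+1} = y_n + z·[4/7·y_n + 3/7·y_{n+1}] ⇒ (1 − 3/7z)y_{n+1} = (1 + 4/7z)y_n
  so R(z) = (1 + 4/7z)/(1 − 3/7z).

Solve |R(x)|<1 on ℝ⁻.
x=-1.07: |R|=0.2664
R=−1: 1+4/7x = −1+3/7x ⇒ -1/7x=2 ⇒ x=2/(-1/7)=-14.0000
Confirm numerically:
  x=-7.797: |R|=0.79589 <1
  x=-7.180: |R|=0.76104 <1
  x=-6.659: |R|=0.72788 <1
  x=-14.291: |R|=1.00583 >1
  x=-14.081: |R|=1.00164 >1
So |R|<1 on (-14.0000, 0).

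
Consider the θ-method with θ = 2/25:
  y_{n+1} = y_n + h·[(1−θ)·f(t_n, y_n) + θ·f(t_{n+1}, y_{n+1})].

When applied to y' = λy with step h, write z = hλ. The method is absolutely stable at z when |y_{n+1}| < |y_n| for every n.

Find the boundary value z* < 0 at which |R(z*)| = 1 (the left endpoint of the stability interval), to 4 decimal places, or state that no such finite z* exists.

z* = -2.3810.

With y'=λy (z=hλ):
  y_{n+1} = y_n + z·[23/25·y_n + 2/25·y_{n+1}] ⇒ (1 − 2/25z)y_{n+1} = (1 + 23/25z)y_n
  so R(z) = (1 + 23/25z)/(1 − 2/25z).

Solve |R(x)|<1 on ℝ⁻.
x=-0.67: |R|=0.3641
R=−1: 1+23/25x = −1+2/25x ⇒ -21/25x=2 ⇒ x=2/(-21/25)=-2.3810
Confirm numerically:
  x=-1.729: |R|=0.51891 <1
  x=-1.402: |R|=0.26061 <1
  x=-0.979: |R|=0.09211 <1
  x=-2.680: |R|=1.20685 >1
  x=-2.612: |R|=1.16053 >1
  x=-2.421: |R|=1.02818 >1
Stable set (-2.3810, 0).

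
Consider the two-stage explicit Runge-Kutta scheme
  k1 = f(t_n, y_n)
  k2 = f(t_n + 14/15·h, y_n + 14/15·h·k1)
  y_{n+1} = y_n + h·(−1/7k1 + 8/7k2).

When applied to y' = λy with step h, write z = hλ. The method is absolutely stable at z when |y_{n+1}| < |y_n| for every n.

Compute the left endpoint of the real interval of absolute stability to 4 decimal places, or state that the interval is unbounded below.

z* = -0.9375.

With y'=λy (z=hλ):
  k1=λy_n ⇒ h·k1=z·y_n;  k2=λ(1+14/15z)y_n ⇒ h·k2=z(1+14/15z)y_n
  y_{n+1}/y_n = 1 − 1/7z + 8/7z(1+14/15z) = 1 + z + 16/15z²
  so R(z) = 1 + z + 16/15z².

Need |R(x)|<1, x<0.
x=-0.95: |R|=1.0127
R=1: x+16/15x²=0 ⇒ x=−15/16=-0.9375; min R=1−1/(4·16/15)=0.7656>−1
Confirm numerically:
  x=-0.833: |R|=0.90715 <1
  x=-0.559: |R|=0.77431 <1
  x=-0.546: |R|=0.77199 <1
  x=-1.465: |R|=1.82431 >1
  x=-1.426: |R|=1.74304 >1
  x=-1.047: |R|=1.12229 >1
Stable set (-0.9375, 0).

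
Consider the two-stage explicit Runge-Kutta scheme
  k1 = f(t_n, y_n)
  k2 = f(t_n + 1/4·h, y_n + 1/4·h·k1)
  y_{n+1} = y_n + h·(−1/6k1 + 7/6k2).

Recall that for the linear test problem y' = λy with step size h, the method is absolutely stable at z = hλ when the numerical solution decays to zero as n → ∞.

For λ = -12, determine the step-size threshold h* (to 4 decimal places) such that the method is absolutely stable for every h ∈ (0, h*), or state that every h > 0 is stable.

Test eqn y'=λy, z=hλ:
  k1=λy_n ⇒ h·k1=z·y_n;  k2=λ(1+1/4z)y_n ⇒ h·k2=z(1+1/4z)y_n
  y_{n+1}/y_n = 1 − 1/6z + 7/6z(1+1/4z) = 1 + z + 7/24z²
  so R(z) = 1 + z + 7/24z².

Solve |R(x)|<1 on ℝ⁻.
x=-1.19: |R|=0.2230
R=1: x+7/24x²=0 ⇒ x=−24/7=-3.4286; min R=1−1/(4·7/24)=0.1429>−1
Confirm numerically:
  x=-2.988: |R|=0.61604 <1
  x=-2.079: |R|=0.18165 <1
  x=-1.692: |R|=0.14300 <1
  x=-1.377: |R|=0.17604 <1
  x=-3.774: |R|=1.38023 >1
  x=-3.723: |R|=1.31971 >1
Stable set (-3.4286, 0).

(-3.4286,0); λ=-12 ⇒ h* = (24/7)/12 = 0.2857.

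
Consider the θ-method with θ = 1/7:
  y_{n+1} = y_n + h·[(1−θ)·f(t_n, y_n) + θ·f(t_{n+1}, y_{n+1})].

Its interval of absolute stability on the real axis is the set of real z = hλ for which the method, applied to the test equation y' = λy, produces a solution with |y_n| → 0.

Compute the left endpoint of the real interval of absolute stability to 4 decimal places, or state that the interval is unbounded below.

Set f=λy, z=hλ:
  y_{n+1} = y_n + z·[6/7·y_n + 1/7·y_{n+1}] ⇒ (1 − 1/7z)y_{n+1} = (1 + 6/7z)y_n
  Hence R(z) = (1 + 6/7z)/(1 − 1/7z).

Solve |R(x)|<1 on ℝ⁻.
x=-0.53: |R|=0.5073
R=−1: 1+6/7x = −1+1/7x ⇒ -5/7x=2 ⇒ x=2/(-5/7)=-2.8000
Confirm numerically:
  x=-2.072: |R|=0.59877 <1
  x=-2.056: |R|=0.58922 <1
  x=-1.732: |R|=0.38846 <1
  x=-3.270: |R|=1.22882 >1
  x=-2.911: |R|=1.05600 >1
So |R|<1 on (-2.8000, 0).

left endpoint -2.8000.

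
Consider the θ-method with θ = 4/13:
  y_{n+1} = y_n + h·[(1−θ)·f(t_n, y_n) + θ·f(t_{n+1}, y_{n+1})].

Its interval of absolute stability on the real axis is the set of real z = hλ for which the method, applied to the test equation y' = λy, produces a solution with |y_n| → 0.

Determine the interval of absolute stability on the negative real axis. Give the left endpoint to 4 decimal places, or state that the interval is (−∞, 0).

Set f=λy, z=hλ:
  y_{n+1} = y_n + z·[9/13·y_n + 4/13·y_{n+1}] ⇒ (1 − 4/13z)y_{n+1} = (1 + 9/13z)y_n
  ⇒ R(z) = (1 + 9/13z)/(1 − 4/13z).

Need |R(x)|<1, x<0.
x=-1.31: |R|=0.0663
R=−1: 1+9/13x = −1+4/13x ⇒ -5/13x=2 ⇒ x=2/(-5/13)=-5.2000
Confirm numerically:
  x=-4.601: |R|=0.90463 <1
  x=-4.551: |R|=0.89601 <1
  x=-4.474: |R|=0.88251 <1
  x=-5.721: |R|=1.07260 >1
  x=-5.375: |R|=1.02536 >1
Interval (-5.2000, 0).

(-5.2000, 0).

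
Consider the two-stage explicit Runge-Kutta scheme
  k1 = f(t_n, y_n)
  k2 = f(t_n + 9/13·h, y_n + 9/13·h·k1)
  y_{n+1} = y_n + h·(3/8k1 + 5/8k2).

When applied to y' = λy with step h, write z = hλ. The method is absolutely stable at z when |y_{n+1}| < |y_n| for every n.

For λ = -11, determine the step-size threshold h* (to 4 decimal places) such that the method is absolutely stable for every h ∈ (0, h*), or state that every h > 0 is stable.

On y'=λy, z=hλ:
  k1=λy_n ⇒ h·k1=z·y_n;  k2=λ(1+9/13z)y_n ⇒ h·k2=z(1+9/13z)y_n
  y_{n+1}/y_n = 1 + 3/8z + 5/8z(1+9/13z) = 1 + z + 45/104z²
  ⇒ R(z) = 1 + z + 45/104z².

Boundary: |R(x)|=1, x<0.
x=-1.56: |R|=0.4930
R=1: x+45/104x²=0 ⇒ x=−104/45=-2.3111; min R=1−1/(4·45/104)=0.4222>−1
Confirm numerically:
  x=-2.276: |R|=0.96542 <1
  x=-2.141: |R|=0.84241 <1
  x=-2.110: |R|=0.81639 <1
  x=-1.805: |R|=0.60472 <1
  x=-2.644: |R|=1.38084 >1
  x=-2.635: |R|=1.36928 >1
  x=-2.354: |R|=1.04368 >1
So |R|<1 on (-2.3111, 0).

(-2.3111,0); λ=-11 ⇒ h* = (104/45)/11 = 0.2101.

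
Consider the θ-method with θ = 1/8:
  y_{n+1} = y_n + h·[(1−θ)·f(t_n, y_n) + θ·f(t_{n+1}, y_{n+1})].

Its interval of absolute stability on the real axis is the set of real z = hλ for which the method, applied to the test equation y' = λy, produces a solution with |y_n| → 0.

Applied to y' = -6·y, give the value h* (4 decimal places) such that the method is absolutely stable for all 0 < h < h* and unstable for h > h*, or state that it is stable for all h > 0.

On y'=λy, z=hλ:
  y_{n+1} = y_n + z·[7/8·y_n + 1/8·y_{n+1}] ⇒ (1 − 1/8z)y_{n+1} = (1 + 7/8z)y_n
  R(z) = (1 + 7/8z)/(1 − 1/8z).

Solve |R(x)|<1 on ℝ⁻.
x=-0.35: |R|=0.6647
R=−1: 1+7/8x = −1+1/8x ⇒ -3/4x=2 ⇒ x=2/(-3/4)=-2.6667
Confirm numerically:
  x=-2.533: |R|=0.92386 <1
  x=-1.615: |R|=0.34373 <1
  x=-1.254: |R|=0.08407 <1
  x=-2.963: |R|=1.16218 >1
  x=-2.789: |R|=1.06803 >1
  x=-2.705: |R|=1.02149 >1
So |R|<1 on (-2.6667, 0).

(-2.6667,0); λ=-6 ⇒ h* = (8/3)/6 = 0.4444.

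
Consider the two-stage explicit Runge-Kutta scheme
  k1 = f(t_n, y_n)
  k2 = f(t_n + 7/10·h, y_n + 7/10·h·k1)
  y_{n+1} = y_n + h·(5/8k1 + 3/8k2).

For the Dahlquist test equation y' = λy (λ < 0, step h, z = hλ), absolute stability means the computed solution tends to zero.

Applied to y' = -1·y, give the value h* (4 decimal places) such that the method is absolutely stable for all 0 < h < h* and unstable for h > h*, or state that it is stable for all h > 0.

With y'=λy (z=hλ):
  k1=λy_n ⇒ h·k1=z·y_n;  k2=λ(1+7/10z)y_n ⇒ h·k2=z(1+7/10z)y_n
  y_{n+1}/y_n = 1 + 5/8z + 3/8z(1+7/10z) = 1 + z + 21/80z²
  so R(z) = 1 + z + 21/80z².

Need |R(x)|<1, x<0.
x=-1.63: |R|=0.0674
R=1: x+21/80x²=0 ⇒ x=−80/21=-3.8095; min R=1−1/(4·21/80)=0.0476>−1
Confirm numerically:
  x=-3.363: |R|=0.60581 <1
  x=-2.923: |R|=0.31978 <1
  x=-2.270: |R|=0.08264 <1
  x=-1.966: |R|=0.04860 <1
  x=-4.338: |R|=1.60179 >1
  x=-3.834: |R|=1.02463 >1
  x=-3.830: |R|=1.02059 >1
Stable set (-3.8095, 0).

(-3.8095,0); λ=-1 ⇒ h* = (80/21)/1 = 3.8095.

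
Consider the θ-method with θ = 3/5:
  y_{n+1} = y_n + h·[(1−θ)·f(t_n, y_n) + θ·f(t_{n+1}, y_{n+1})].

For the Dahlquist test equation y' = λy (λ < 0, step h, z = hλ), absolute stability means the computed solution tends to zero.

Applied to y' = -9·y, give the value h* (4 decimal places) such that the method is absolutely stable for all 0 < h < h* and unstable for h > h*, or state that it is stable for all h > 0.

interval (−∞, 0). Any h>0 works for λ=-9.

Set f=λy, z=hλ:
  y_{n+1} = y_n + z·[2/5·y_n + 3/5·y_{n+1}] ⇒ (1 − 3/5z)y_{n+1} = (1 + 2/5z)y_n
  ⇒ R(z) = (1 + 2/5z)/(1 − 3/5z).

Find x<0 with |R(x)|<1.
x=-0.98: |R|=0.3829
x=-2: |R|=0.0909
x=-10: |R|=0.4286
x=-100: |R|=0.6393
θ=3/5≥1/2 ⇒ |1+2/5x|<|1−3/5x| ∀x<0 ⇒ unbounded interval.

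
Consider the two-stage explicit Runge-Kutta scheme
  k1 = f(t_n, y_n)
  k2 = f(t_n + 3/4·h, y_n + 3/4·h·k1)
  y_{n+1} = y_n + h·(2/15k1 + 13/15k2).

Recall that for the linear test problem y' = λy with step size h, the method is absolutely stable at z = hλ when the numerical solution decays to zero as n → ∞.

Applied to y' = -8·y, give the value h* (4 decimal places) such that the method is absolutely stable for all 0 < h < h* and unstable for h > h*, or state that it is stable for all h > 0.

(-1.5385,0); λ=-8 ⇒ h* = (20/13)/8 = 0.1923.

On y'=λy, z=hλ:
  k1=λy_n ⇒ h·k1=z·y_n;  k2=λ(1+3/4z)y_n ⇒ h·k2=z(1+3/4z)y_n
  y_{n+1}/y_n = 1 + 2/15z + 13/15z(1+3/4z) = 1 + z + 13/20z²
  ⇒ R(z) = 1 + z + 13/20z².

Need |R(x)|<1, x<0.
x=-0.33: |R|=0.7408
R=1: x+13/20x²=0 ⇒ x=−20/13=-1.5385; min R=1−1/(4·13/20)=0.6154>−1
Confirm numerically:
  x=-1.486: |R|=0.94933 <1
  x=-0.875: |R|=0.62266 <1
  x=-0.863: |R|=0.62110 <1
  x=-2.129: |R|=1.81722 >1
  x=-1.898: |R|=1.44356 >1
  x=-1.707: |R|=1.18700 >1
Interval (-1.5385, 0).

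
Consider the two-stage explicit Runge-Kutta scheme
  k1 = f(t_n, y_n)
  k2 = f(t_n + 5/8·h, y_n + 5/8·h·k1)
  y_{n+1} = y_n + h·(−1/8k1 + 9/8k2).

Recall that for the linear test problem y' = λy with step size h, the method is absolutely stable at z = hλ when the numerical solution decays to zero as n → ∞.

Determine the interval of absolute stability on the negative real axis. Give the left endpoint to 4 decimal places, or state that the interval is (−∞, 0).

z∈(-1.4222,0).

With y'=λy (z=hλ):
  k1=λy_n ⇒ h·k1=z·y_n;  k2=λ(1+5/8z)y_n ⇒ h·k2=z(1+5/8z)y_n
  y_{n+1}/y_n = 1 − 1/8z + 9/8z(1+5/8z) = 1 + z + 45/64z²
  ⇒ R(z) = 1 + z + 45/64z².

Solve |R(x)|<1 on ℝ⁻.
x=-0.73: |R|=0.6447
R=1: x+45/64x²=0 ⇒ x=−64/45=-1.4222; min R=1−1/(4·45/64)=0.6444>−1
Confirm numerically:
  x=-0.966: |R|=0.69013 <1
  x=-0.956: |R|=0.68661 <1
  x=-0.939: |R|=0.68096 <1
  x=-0.694: |R|=0.64465 <1
  x=-1.741: |R|=1.39023 >1
  x=-1.462: |R|=1.04089 >1
Interval (-1.4222, 0).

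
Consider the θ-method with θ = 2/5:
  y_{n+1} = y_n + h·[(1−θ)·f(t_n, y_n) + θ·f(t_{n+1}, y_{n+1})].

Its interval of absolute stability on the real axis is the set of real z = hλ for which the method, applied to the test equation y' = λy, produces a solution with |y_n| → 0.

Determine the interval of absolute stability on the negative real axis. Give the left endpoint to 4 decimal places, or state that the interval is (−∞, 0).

(-10.0000, 0).

Test eqn y'=λy, z=hλ:
  y_{n+1} = y_n + z·[3/5·y_n + 2/5·y_{n+1}] ⇒ (1 − 2/5z)y_{n+1} = (1 + 3/5z)y_n
  R(z) = (1 + 3/5z)/(1 − 2/5z).

Need |R(x)|<1, x<0.
x=-0.79: |R|=0.3997
R=−1: 1+3/5x = −1+2/5x ⇒ -1/5x=2 ⇒ x=2/(-1/5)=-10.0000
Confirm numerically:
  x=-7.676: |R|=0.88581 <1
  x=-7.112: |R|=0.84977 <1
  x=-6.166: |R|=0.77879 <1
  x=-10.148: |R|=1.00585 >1
  x=-10.119: |R|=1.00472 >1
Interval (-10.0000, 0).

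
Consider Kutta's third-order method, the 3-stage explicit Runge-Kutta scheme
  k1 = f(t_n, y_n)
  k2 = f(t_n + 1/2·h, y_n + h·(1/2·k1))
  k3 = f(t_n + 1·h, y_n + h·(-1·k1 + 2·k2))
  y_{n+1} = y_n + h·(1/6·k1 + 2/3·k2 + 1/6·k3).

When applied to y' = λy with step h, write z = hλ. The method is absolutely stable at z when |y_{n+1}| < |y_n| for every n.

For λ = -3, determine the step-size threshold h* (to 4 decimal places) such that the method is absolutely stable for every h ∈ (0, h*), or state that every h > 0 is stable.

(-2.5127,0); λ=-3 ⇒ h* = 0.8376.

On y'=λy, z=hλ:
  order 3, 3-stage ⇒ R(z)=1+z+z^2/2+z^3/6
  (e.g. R(-0.66)=0.50988, |R|=0.50988)

Solve |R(x)|<1 on ℝ⁻.
x=-0.66: |R|=0.5099
|R(-2.59)|=1.1316 |R(-1.3)|=0.1788 |R(-0.52)|=0.5918
Bisect:
  x_lo=-3.2139 |R|=2.5823  x_hi=-0.2496 |R|=0.7790
  mid=-1.73178 |R|=0.09787 →hi
  mid=-2.47286 |R|=0.93561 →hi
  mid=-2.84340 |R|=1.63239 →lo
  mid=-2.65813 |R|=1.25554 →lo
  mid=-2.56550 |R|=1.08886 →lo
  mid=-2.51918 |R|=1.01061 →lo
  mid=-2.49602 |R|=0.97271 →hi
  ...
  [-2.51285,-2.51267] ⇒ x*=-2.5127
So |R|<1 on (-2.5127, 0).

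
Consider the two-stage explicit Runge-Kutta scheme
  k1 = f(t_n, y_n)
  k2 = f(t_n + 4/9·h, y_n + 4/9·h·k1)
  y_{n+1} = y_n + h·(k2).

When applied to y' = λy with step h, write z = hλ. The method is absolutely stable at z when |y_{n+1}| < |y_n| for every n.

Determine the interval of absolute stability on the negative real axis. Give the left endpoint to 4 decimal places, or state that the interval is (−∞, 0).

Test eqn y'=λy, z=hλ:
  k1=λy_n ⇒ h·k1=z·y_n;  k2=λ(1+4/9z)y_n ⇒ h·k2=z(1+4/9z)y_n
  y_{n+1}/y_n = 1 + z(1+4/9z) = 1 + z + 4/9z²
  ⇒ R(z) = 1 + z + 4/9z².

Boundary: |R(x)|=1, x<0.
x=-1.07: |R|=0.4388
R=1: x+4/9x²=0 ⇒ x=−9/4=-2.2500; min R=1−1/(4·4/9)=0.4375>−1
Confirm numerically:
  x=-1.968: |R|=0.75334 <1
  x=-1.954: |R|=0.74294 <1
  x=-1.676: |R|=0.57243 <1
  x=-2.505: |R|=1.28390 >1
  x=-2.335: |R|=1.08821 >1
Stable set (-2.2500, 0).

(-2.2500, 0).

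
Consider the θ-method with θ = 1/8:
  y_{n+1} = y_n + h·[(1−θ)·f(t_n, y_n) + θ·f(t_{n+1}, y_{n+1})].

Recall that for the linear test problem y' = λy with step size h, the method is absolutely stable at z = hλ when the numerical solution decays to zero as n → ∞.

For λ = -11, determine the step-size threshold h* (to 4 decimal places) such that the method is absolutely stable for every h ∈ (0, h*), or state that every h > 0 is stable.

Set f=λy, z=hλ:
  y_{n+1} = y_n + z·[7/8·y_n + 1/8·y_{n+1}] ⇒ (1 − 1/8z)y_{n+1} = (1 + 7/8z)y_n
  ⇒ R(z) = (1 + 7/8z)/(1 − 1/8z).

Boundary: |R(x)|=1, x<0.
x=-1.54: |R|=0.2914
R=−1: 1+7/8x = −1+1/8x ⇒ -3/4x=2 ⇒ x=2/(-3/4)=-2.6667
Confirm numerically:
  x=-2.504: |R|=0.90708 <1
  x=-1.581: |R|=0.32011 <1
  x=-1.560: |R|=0.30544 <1
  x=-3.101: |R|=1.23475 >1
  x=-2.840: |R|=1.09594 >1
Interval (-2.6667, 0).

(-2.6667,0); λ=-11 ⇒ h* = (8/3)/11 = 0.2424.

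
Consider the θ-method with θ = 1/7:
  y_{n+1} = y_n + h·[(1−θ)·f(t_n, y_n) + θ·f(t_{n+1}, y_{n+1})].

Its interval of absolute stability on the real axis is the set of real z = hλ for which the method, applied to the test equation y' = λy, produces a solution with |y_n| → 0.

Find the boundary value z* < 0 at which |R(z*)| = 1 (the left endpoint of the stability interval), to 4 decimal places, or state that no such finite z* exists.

z* = -2.8000.

Test eqn y'=λy, z=hλ:
  y_{n+1} = y_n + z·[6/7·y_n + 1/7·y_{n+1}] ⇒ (1 − 1/7z)y_{n+1} = (1 + 6/7z)y_n
  so R(z) = (1 + 6/7z)/(1 − 1/7z).

Boundary: |R(x)|=1, x<0.
x=-0.65: |R|=0.4052
R=−1: 1+6/7x = −1+1/7x ⇒ -5/7x=2 ⇒ x=2/(-5/7)=-2.8000
Confirm numerically:
  x=-2.192: |R|=0.66928 <1
  x=-2.125: |R|=0.63014 <1
  x=-1.706: |R|=0.37170 <1
  x=-3.208: |R|=1.19984 >1
  x=-3.008: |R|=1.10392 >1
  x=-2.942: |R|=1.07141 >1
So |R|<1 on (-2.8000, 0).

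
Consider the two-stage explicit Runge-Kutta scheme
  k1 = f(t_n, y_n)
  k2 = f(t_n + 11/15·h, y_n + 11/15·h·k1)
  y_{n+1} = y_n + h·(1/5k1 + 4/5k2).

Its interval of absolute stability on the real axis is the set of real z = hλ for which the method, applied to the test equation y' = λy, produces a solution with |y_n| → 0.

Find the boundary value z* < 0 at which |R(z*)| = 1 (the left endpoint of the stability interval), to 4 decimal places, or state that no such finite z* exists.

With y'=λy (z=hλ):
  k1=λy_n ⇒ h·k1=z·y_n;  k2=λ(1+11/15z)y_n ⇒ h·k2=z(1+11/15z)y_n
  y_{n+1}/y_n = 1 + 1/5z + 4/5z(1+11/15z) = 1 + z + 44/75z²
  so R(z) = 1 + z + 44/75z².

Solve |R(x)|<1 on ℝ⁻.
x=-1.31: |R|=0.6968
R=1: x+44/75x²=0 ⇒ x=−75/44=-1.7045; min R=1−1/(4·44/75)=0.5739>−1
Confirm numerically:
  x=-1.646: |R|=0.94347 <1
  x=-1.420: |R|=0.76295 <1
  x=-1.374: |R|=0.73355 <1
  x=-2.291: |R|=1.78823 >1
  x=-2.084: |R|=1.46393 >1
  x=-1.826: |R|=1.13011 >1
So |R|<1 on (-1.7045, 0).

left endpoint -1.7045.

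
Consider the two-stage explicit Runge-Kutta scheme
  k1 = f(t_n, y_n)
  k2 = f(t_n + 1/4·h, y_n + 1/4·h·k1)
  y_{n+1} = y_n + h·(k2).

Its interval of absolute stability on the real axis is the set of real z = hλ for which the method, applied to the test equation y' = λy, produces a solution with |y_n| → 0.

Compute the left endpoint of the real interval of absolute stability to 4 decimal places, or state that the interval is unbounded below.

z* = -4.0000.

With y'=λy (z=hλ):
  k1=λy_n ⇒ h·k1=z·y_n;  k2=λ(1+1/4z)y_n ⇒ h·k2=z(1+1/4z)y_n
  y_{n+1}/y_n = 1 + z(1+1/4z) = 1 + z + 1/4z²
  so R(z) = 1 + z + 1/4z².

Need |R(x)|<1, x<0.
x=-0.44: |R|=0.6084
R=1: x+1/4x²=0 ⇒ x=−4=-4.0000; min R=1−1/(4·1/4)=0.0000>−1
Confirm numerically:
  x=-2.282: |R|=0.01988 <1
  x=-2.155: |R|=0.00601 <1
  x=-1.979: |R|=0.00011 <1
  x=-4.569: |R|=1.64994 >1
  x=-4.528: |R|=1.59770 >1
  x=-4.481: |R|=1.53884 >1
Interval (-4.0000, 0).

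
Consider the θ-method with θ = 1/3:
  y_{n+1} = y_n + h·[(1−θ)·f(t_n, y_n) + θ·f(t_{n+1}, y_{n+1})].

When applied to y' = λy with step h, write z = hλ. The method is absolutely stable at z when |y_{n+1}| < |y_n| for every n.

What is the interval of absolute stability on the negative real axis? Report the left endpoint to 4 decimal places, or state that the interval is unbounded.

(-6.0000, 0).

Test eqn y'=λy, z=hλ:
  y_{n+1} = y_n + z·[2/3·y_n + 1/3·y_{n+1}] ⇒ (1 − 1/3z)y_{n+1} = (1 + 2/3z)y_n
  so R(z) = (1 + 2/3z)/(1 − 1/3z).

Solve |R(x)|<1 on ℝ⁻.
x=-1.29: |R|=0.0979
R=−1: 1+2/3x = −1+1/3x ⇒ -1/3x=2 ⇒ x=2/(-1/3)=-6.0000
Confirm numerically:
  x=-5.336: |R|=0.92035 <1
  x=-5.305: |R|=0.91632 <1
  x=-3.585: |R|=0.63326 <1
  x=-2.691: |R|=0.41856 <1
  x=-6.587: |R|=1.06123 >1
  x=-6.468: |R|=1.04943 >1
  x=-6.193: |R|=1.02099 >1
So |R|<1 on (-6.0000, 0).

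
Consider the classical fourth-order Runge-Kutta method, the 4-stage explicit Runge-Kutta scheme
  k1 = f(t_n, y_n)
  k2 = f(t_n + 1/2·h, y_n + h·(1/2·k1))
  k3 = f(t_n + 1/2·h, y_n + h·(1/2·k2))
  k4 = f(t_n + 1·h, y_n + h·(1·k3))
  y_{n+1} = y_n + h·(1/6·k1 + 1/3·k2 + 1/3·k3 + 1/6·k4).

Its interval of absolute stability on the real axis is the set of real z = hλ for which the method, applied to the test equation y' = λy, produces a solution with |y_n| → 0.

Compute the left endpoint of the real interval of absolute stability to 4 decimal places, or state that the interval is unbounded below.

With y'=λy (z=hλ):
  order 4, 4-stage ⇒ R(z)=1+z+z^2/2+z^3/6+z^4/24
  (e.g. R(-0.87)=0.42257, |R|=0.42257)

Need |R(x)|<1, x<0.
x=-0.87: |R|=0.4226
|R(-1.77)|=0.2812 |R(-1.53)|=0.2718 |R(-1.42)|=0.2804
Bisect:
  x_lo=-3.3887 |R|=2.3617  x_hi=-0.3415 |R|=0.7108
  mid=-1.86509 |R|=0.29707 →hi
  mid=-2.62689 |R|=0.78628 →hi
  mid=-3.00779 |R|=1.39065 →lo
  mid=-2.81734 |R|=1.04940 →lo
  mid=-2.72211 |R|=0.90885 →hi
  mid=-2.76972 |R|=0.97678 →hi
  mid=-2.79353 |R|=1.01249 →lo
  mid=-2.78163 |R|=0.99449 →hi
  ...
  [-2.78535,-2.78516] ⇒ x*=-2.7853
Interval (-2.7853, 0).

z* = -2.7853.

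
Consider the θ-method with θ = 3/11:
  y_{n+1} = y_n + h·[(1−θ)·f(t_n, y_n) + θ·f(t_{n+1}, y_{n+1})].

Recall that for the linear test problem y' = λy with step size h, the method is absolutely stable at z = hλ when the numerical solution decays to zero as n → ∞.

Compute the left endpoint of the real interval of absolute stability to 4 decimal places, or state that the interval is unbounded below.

Set f=λy, z=hλ:
  y_{n+1} = y_n + z·[8/11·y_n + 3/11·y_{n+1}] ⇒ (1 − 3/11z)y_{n+1} = (1 + 8/11z)y_n
  ⇒ R(z) = (1 + 8/11z)/(1 − 3/11z).

Find x<0 with |R(x)|<1.
x=-0.31: |R|=0.7142
R=−1: 1+8/11x = −1+3/11x ⇒ -5/11x=2 ⇒ x=2/(-5/11)=-4.4000
Confirm numerically:
  x=-4.226: |R|=0.96326 <1
  x=-3.886: |R|=0.88657 <1
  x=-1.891: |R|=0.24759 <1
  x=-4.871: |R|=1.09195 >1
  x=-4.713: |R|=1.06225 >1
  x=-4.607: |R|=1.04170 >1
Interval (-4.4000, 0).

z* = -4.4000.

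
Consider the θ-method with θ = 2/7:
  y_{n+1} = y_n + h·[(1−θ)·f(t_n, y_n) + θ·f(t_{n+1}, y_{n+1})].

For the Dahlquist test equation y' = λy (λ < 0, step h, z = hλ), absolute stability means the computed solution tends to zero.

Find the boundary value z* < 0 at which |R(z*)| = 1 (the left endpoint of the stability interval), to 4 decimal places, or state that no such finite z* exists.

With y'=λy (z=hλ):
  y_{n+1} = y_n + z·[5/7·y_n + 2/7·y_{n+1}] ⇒ (1 − 2/7z)y_{n+1} = (1 + 5/7z)y_n
  R(z) = (1 + 5/7z)/(1 − 2/7z).

Need |R(x)|<1, x<0.
x=-0.75: |R|=0.3824
R=−1: 1+5/7x = −1+2/7x ⇒ -3/7x=2 ⇒ x=2/(-3/7)=-4.6667
Confirm numerically:
  x=-3.811: |R|=0.82444 <1
  x=-3.058: |R|=0.63205 <1
  x=-3.017: |R|=0.62030 <1
  x=-4.992: |R|=1.05747 >1
  x=-4.885: |R|=1.03906 >1
  x=-4.833: |R|=1.02994 >1
So |R|<1 on (-4.6667, 0).

left endpoint -4.6667.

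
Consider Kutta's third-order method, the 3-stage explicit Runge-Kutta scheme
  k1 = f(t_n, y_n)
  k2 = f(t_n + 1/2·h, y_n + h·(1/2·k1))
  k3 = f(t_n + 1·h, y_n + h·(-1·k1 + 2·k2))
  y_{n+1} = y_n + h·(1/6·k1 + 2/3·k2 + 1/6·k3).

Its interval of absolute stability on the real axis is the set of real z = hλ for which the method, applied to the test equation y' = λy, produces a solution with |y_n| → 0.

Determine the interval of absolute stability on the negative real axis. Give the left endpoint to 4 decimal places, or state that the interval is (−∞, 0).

(-2.5127, 0).

Set f=λy, z=hλ:
  order 3, 3-stage ⇒ R(z)=1+z+z^2/2+z^3/6
  (e.g. R(-1.21)=0.22679, |R|=0.22679)

Find x<0 with |R(x)|<1.
x=-1.21: |R|=0.2268
|R(-2.44)|=0.8843 |R(-1.83)|=0.1770 |R(-0.82)|=0.4243
Bisect:
  x_lo=-2.9189 |R|=1.8038  x_hi=-0.2320 |R|=0.7928
  mid=-1.57548 |R|=0.01383 →hi
  mid=-2.24722 |R|=0.61362 →hi
  mid=-2.58308 |R|=1.11944 →lo
  mid=-2.41515 |R|=0.84658 →hi
  mid=-2.49911 |R|=0.97773 →hi
  mid=-2.54110 |R|=1.04723 →lo
  mid=-2.52011 |R|=1.01214 →lo
  ...
  [-2.51289,-2.51273] ⇒ x*=-2.5127
Interval (-2.5127, 0).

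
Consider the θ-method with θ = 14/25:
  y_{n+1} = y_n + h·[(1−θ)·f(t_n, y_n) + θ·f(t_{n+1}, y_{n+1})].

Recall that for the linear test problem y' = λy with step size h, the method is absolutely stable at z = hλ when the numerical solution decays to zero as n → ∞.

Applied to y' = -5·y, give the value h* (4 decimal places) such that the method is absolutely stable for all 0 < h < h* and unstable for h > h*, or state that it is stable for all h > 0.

With y'=λy (z=hλ):
  y_{n+1} = y_n + z·[11/25·y_n + 14/25·y_{n+1}] ⇒ (1 − 14/25z)y_{n+1} = (1 + 11/25z)y_n
  so R(z) = (1 + 11/25z)/(1 − 14/25z).

Find x<0 with |R(x)|<1.
x=-1.04: |R|=0.3428
x=-2: |R|=0.0566
x=-10: |R|=0.5152
x=-100: |R|=0.7544
θ=14/25≥1/2 ⇒ |1+11/25x|<|1−14/25x| ∀x<0 ⇒ stable on all of ℝ⁻.

interval (−∞, 0). Any h>0 works for λ=-5.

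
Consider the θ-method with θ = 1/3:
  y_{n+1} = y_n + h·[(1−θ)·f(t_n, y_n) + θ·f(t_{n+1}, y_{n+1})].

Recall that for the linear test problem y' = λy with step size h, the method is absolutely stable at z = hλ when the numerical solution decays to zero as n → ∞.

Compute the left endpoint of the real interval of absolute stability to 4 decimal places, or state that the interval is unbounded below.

left endpoint -6.0000.

Test eqn y'=λy, z=hλ:
  y_{n+1} = y_n + z·[2/3·y_n + 1/3·y_{n+1}] ⇒ (1 − 1/3z)y_{n+1} = (1 + 2/3z)y_n
  ⇒ R(z) = (1 + 2/3z)/(1 − 1/3z).

Find x<0 with |R(x)|<1.
x=-1.71: |R|=0.0892
R=−1: 1+2/3x = −1+1/3x ⇒ -1/3x=2 ⇒ x=2/(-1/3)=-6.0000
Confirm numerically:
  x=-4.652: |R|=0.82384 <1
  x=-4.203: |R|=0.75052 <1
  x=-3.222: |R|=0.55352 <1
  x=-6.370: |R|=1.03949 >1
  x=-6.349: |R|=1.03733 >1
  x=-6.228: |R|=1.02471 >1
Interval (-6.0000, 0).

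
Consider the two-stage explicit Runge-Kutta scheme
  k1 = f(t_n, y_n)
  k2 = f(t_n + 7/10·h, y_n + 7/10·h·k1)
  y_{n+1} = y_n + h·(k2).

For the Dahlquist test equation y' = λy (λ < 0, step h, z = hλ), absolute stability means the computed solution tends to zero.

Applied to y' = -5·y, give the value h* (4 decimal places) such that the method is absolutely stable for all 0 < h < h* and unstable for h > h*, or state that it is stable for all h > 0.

Test eqn y'=λy, z=hλ:
  k1=λy_n ⇒ h·k1=z·y_n;  k2=λ(1+7/10z)y_n ⇒ h·k2=z(1+7/10z)y_n
  y_{n+1}/y_n = 1 + z(1+7/10z) = 1 + z + 7/10z²
  so R(z) = 1 + z + 7/10z².

Boundary: |R(x)|=1, x<0.
x=-1.68: |R|=1.2957
R=1: x+7/10x²=0 ⇒ x=−10/7=-1.4286; min R=1−1/(4·7/10)=0.6429>−1
Confirm numerically:
  x=-1.203: |R|=0.81005 <1
  x=-0.806: |R|=0.64875 <1
  x=-0.651: |R|=0.64566 <1
  x=-2.005: |R|=1.80902 >1
  x=-1.535: |R|=1.11436 >1
So |R|<1 on (-1.4286, 0).

(-1.4286,0); λ=-5 ⇒ h* = (10/7)/5 = 0.2857.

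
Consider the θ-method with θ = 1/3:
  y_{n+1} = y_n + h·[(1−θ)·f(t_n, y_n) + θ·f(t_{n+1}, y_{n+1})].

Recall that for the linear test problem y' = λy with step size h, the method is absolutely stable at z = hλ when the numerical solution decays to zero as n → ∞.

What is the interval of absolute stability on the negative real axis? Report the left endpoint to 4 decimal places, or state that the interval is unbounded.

z∈(-6.0000,0).

Test eqn y'=λy, z=hλ:
  y_{n+1} = y_n + z·[2/3·y_n + 1/3·y_{n+1}] ⇒ (1 − 1/3z)y_{n+1} = (1 + 2/3z)y_n
  Hence R(z) = (1 + 2/3z)/(1 − 1/3z).

Solve |R(x)|<1 on ℝ⁻.
x=-0.91: |R|=0.3018
R=−1: 1+2/3x = −1+1/3x ⇒ -1/3x=2 ⇒ x=2/(-1/3)=-6.0000
Confirm numerically:
  x=-4.649: |R|=0.82338 <1
  x=-3.878: |R|=0.69148 <1
  x=-2.644: |R|=0.40539 <1
  x=-2.602: |R|=0.39343 <1
  x=-6.380: |R|=1.04051 >1
  x=-6.356: |R|=1.03805 >1
So |R|<1 on (-6.0000, 0).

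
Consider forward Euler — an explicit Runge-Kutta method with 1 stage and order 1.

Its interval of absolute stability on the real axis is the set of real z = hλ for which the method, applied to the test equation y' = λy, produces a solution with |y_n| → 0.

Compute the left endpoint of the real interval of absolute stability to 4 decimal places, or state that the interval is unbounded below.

left endpoint -2.0000.

On y'=λy, z=hλ:
  order 1, 1-stage ⇒ R(z)=1+z
  (e.g. R(-0.75)=0.25000, |R|=0.25000)

Boundary: |R(x)|=1, x<0.
x=-0.75: |R|=0.2500
|R(-1.97)|=0.9700 |R(-1.72)|=0.7200 |R(-1.38)|=0.3800
Bisect:
  x_lo=-2.8145 |R|=1.8145  x_hi=-0.0864 |R|=0.9136
  mid=-1.45041 |R|=0.45041 →hi
  mid=-2.13244 |R|=1.13244 →lo
  mid=-1.79142 |R|=0.79142 →hi
  mid=-1.96193 |R|=0.96193 →hi
  mid=-2.04718 |R|=1.04718 →lo
  mid=-2.00456 |R|=1.00456 →lo
  mid=-1.98324 |R|=0.98324 →hi
  mid=-1.99390 |R|=0.99390 →hi
  mid=-1.99923 |R|=0.99923 →hi
  ...
  [-2.00006,-1.99989] ⇒ x*=-2.0000
Interval (-2.0000, 0).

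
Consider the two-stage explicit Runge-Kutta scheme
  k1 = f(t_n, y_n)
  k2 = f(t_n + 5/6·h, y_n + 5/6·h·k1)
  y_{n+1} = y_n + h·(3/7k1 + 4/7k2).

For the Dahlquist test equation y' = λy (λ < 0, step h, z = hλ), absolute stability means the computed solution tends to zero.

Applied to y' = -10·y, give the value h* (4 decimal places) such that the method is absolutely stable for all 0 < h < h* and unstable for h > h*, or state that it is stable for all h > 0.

Set f=λy, z=hλ:
  k1=λy_n ⇒ h·k1=z·y_n;  k2=λ(1+5/6z)y_n ⇒ h·k2=z(1+5/6z)y_n
  y_{n+1}/y_n = 1 + 3/7z + 4/7z(1+5/6z) = 1 + z + 10/21z²
  Hence R(z) = 1 + z + 10/21z².

Need |R(x)|<1, x<0.
x=-1.07: |R|=0.4752
R=1: x+10/21x²=0 ⇒ x=−21/10=-2.1000; min R=1−1/(4·10/21)=0.4750>−1
Confirm numerically:
  x=-1.207: |R|=0.48674 <1
  x=-1.204: |R|=0.48629 <1
  x=-1.116: |R|=0.47707 <1
  x=-2.557: |R|=1.55645 >1
  x=-2.516: |R|=1.49841 >1
  x=-2.382: |R|=1.31987 >1
Stable set (-2.1000, 0).

(-2.1000,0); λ=-10 ⇒ h* = (21/10)/10 = 0.2100.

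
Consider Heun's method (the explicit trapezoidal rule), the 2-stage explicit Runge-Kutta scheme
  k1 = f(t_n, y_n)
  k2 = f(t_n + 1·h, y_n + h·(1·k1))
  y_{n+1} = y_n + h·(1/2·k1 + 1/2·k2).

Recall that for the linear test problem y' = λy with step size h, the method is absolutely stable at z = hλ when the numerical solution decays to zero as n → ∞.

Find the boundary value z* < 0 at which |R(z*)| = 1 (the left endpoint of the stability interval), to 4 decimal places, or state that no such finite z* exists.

Set f=λy, z=hλ:
  order 2, 2-stage ⇒ R(z)=1+z+z^2/2
  (e.g. R(-0.84)=0.51280, |R|=0.51280)

Need |R(x)|<1, x<0.
x=-0.84: |R|=0.5128
|R(-2.02)|=1.0202 |R(-1.27)|=0.5364 |R(-1.18)|=0.5162
Bisect:
  x_lo=-2.6193 |R|=1.8110  x_hi=-0.2468 |R|=0.7836
  mid=-1.43304 |R|=0.59376 →hi
  mid=-2.02615 |R|=1.02649 →lo
  mid=-1.72960 |R|=0.76616 →hi
  mid=-1.87787 |R|=0.88533 →hi
  mid=-1.95201 |R|=0.95316 →hi
  mid=-1.98908 |R|=0.98914 →hi
  mid=-2.00762 |R|=1.00764 →lo
  mid=-1.99835 |R|=0.99835 →hi
  mid=-2.00298 |R|=1.00299 →lo
  ...
  [-2.00009,-1.99994] ⇒ x*=-2.0000
Stable set (-2.0000, 0).

z* = -2.0000.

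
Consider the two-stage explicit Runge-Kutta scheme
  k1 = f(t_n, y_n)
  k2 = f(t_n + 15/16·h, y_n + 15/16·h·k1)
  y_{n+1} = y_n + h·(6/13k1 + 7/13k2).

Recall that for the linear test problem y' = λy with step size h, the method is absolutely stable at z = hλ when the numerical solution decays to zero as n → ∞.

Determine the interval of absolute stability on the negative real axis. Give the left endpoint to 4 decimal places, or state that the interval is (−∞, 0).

With y'=λy (z=hλ):
  k1=λy_n ⇒ h·k1=z·y_n;  k2=λ(1+15/16z)y_n ⇒ h·k2=z(1+15/16z)y_n
  y_{n+1}/y_n = 1 + 6/13z + 7/13z(1+15/16z) = 1 + z + 105/208z²
  Hence R(z) = 1 + z + 105/208z².

Need |R(x)|<1, x<0.
x=-1.57: |R|=0.6743
R=1: x+105/208x²=0 ⇒ x=−208/105=-1.9810; min R=1−1/(4·105/208)=0.5048>−1
Confirm numerically:
  x=-1.806: |R|=0.84050 <1
  x=-1.449: |R|=0.61089 <1
  x=-1.181: |R|=0.52309 <1
  x=-0.930: |R|=0.50661 <1
  x=-2.509: |R|=1.66881 >1
  x=-2.298: |R|=1.36779 >1
So |R|<1 on (-1.9810, 0).

(-1.9810, 0).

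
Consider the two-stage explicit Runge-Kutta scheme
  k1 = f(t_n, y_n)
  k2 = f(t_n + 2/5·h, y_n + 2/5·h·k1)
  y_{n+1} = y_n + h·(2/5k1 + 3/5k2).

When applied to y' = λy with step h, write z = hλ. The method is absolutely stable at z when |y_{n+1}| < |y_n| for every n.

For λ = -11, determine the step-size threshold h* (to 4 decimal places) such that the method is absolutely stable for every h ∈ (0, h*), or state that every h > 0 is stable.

Test eqn y'=λy, z=hλ:
  k1=λy_n ⇒ h·k1=z·y_n;  k2=λ(1+2/5z)y_n ⇒ h·k2=z(1+2/5z)y_n
  y_{n+1}/y_n = 1 + 2/5z + 3/5z(1+2/5z) = 1 + z + 6/25z²
  R(z) = 1 + z + 6/25z².

Boundary: |R(x)|=1, x<0.
x=-0.84: |R|=0.3293
R=1: x+6/25x²=0 ⇒ x=−25/6=-4.1667; min R=1−1/(4·6/25)=-0.0417>−1
Confirm numerically:
  x=-3.943: |R|=0.78834 <1
  x=-3.604: |R|=0.51332 <1
  x=-1.852: |R|=0.02882 <1
  x=-4.649: |R|=1.53817 >1
  x=-4.553: |R|=1.42215 >1
  x=-4.366: |R|=1.20887 >1
Interval (-4.1667, 0).

(-4.1667,0); λ=-11 ⇒ h* = (25/6)/11 = 0.3788.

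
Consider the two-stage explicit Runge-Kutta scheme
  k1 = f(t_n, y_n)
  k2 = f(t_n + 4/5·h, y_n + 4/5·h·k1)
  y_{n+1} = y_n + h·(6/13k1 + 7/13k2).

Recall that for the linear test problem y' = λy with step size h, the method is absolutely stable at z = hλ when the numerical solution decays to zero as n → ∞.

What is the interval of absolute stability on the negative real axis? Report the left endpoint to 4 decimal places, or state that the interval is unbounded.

With y'=λy (z=hλ):
  k1=λy_n ⇒ h·k1=z·y_n;  k2=λ(1+4/5z)y_n ⇒ h·k2=z(1+4/5z)y_n
  y_{n+1}/y_n = 1 + 6/13z + 7/13z(1+4/5z) = 1 + z + 28/65z²
  R(z) = 1 + z + 28/65z².

Boundary: |R(x)|=1, x<0.
x=-1.36: |R|=0.4368
R=1: x+28/65x²=0 ⇒ x=−65/28=-2.3214; min R=1−1/(4·28/65)=0.4196>−1
Confirm numerically:
  x=-2.111: |R|=0.80865 <1
  x=-1.458: |R|=0.45771 <1
  x=-1.223: |R|=0.42131 <1
  x=-2.797: |R|=1.57300 >1
  x=-2.663: |R|=1.39183 >1
  x=-2.434: |R|=1.11803 >1
Interval (-2.3214, 0).

(-2.3214, 0).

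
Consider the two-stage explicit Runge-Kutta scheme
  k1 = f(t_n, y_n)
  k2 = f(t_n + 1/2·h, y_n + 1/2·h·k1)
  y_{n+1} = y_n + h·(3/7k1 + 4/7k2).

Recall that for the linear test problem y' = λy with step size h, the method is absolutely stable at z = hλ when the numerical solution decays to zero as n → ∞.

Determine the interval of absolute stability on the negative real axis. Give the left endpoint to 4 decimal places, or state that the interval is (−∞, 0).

z∈(-3.5000,0).

With y'=λy (z=hλ):
  k1=λy_n ⇒ h·k1=z·y_n;  k2=λ(1+1/2z)y_n ⇒ h·k2=z(1+1/2z)y_n
  y_{n+1}/y_n = 1 + 3/7z + 4/7z(1+1/2z) = 1 + z + 2/7z²
  ⇒ R(z) = 1 + z + 2/7z².

Boundary: |R(x)|=1, x<0.
x=-1.39: |R|=0.1620
R=1: x+2/7x²=0 ⇒ x=−7/2=-3.5000; min R=1−1/(4·2/7)=0.1250>−1
Confirm numerically:
  x=-2.667: |R|=0.36525 <1
  x=-1.602: |R|=0.13126 <1
  x=-1.446: |R|=0.15140 <1
  x=-3.944: |R|=1.50032 >1
  x=-3.819: |R|=1.34807 >1
Stable set (-3.5000, 0).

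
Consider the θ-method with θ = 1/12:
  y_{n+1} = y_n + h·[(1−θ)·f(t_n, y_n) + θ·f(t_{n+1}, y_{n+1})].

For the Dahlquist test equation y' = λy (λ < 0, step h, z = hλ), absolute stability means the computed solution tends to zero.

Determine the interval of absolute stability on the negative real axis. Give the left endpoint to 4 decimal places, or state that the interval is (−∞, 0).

(-2.4000, 0).

Set f=λy, z=hλ:
  y_{n+1} = y_n + z·[11/12·y_n + 1/12·y_{n+1}] ⇒ (1 − 1/12z)y_{n+1} = (1 + 11/12z)y_n
  so R(z) = (1 + 11/12z)/(1 − 1/12z).

Need |R(x)|<1, x<0.
x=-1.31: |R|=0.1811
R=−1: 1+11/12x = −1+1/12x ⇒ -5/6x=2 ⇒ x=2/(-5/6)=-2.4000
Confirm numerically:
  x=-1.730: |R|=0.51202 <1
  x=-1.210: |R|=0.09917 <1
  x=-1.051: |R|=0.03364 <1
  x=-2.781: |R|=1.25776 >1
  x=-2.683: |R|=1.19274 >1
  x=-2.508: |R|=1.07444 >1
So |R|<1 on (-2.4000, 0).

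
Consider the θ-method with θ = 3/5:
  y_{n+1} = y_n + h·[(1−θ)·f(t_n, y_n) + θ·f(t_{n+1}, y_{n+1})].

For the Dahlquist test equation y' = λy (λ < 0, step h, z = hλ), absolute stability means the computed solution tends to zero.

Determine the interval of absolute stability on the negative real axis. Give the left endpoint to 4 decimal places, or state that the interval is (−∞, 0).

On y'=λy, z=hλ:
  y_{n+1} = y_n + z·[2/5·y_n + 3/5·y_{n+1}] ⇒ (1 − 3/5z)y_{n+1} = (1 + 2/5z)y_n
  R(z) = (1 + 2/5z)/(1 − 3/5z).

Find x<0 with |R(x)|<1.
x=-1.49: |R|=0.2133
x=-2: |R|=0.0909
x=-10: |R|=0.4286
x=-100: |R|=0.6393
θ=3/5≥1/2 ⇒ |1+2/5x|<|1−3/5x| ∀x<0 ⇒ stable on all of ℝ⁻.

(−∞, 0) — no finite endpoint.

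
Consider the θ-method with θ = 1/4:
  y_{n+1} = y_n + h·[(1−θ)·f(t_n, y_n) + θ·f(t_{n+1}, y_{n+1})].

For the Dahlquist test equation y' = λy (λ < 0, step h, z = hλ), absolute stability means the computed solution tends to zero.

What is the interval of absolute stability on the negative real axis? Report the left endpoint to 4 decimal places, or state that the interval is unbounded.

z∈(-4.0000,0).

Test eqn y'=λy, z=hλ:
  y_{n+1} = y_n + z·[3/4·y_n + 1/4·y_{n+1}] ⇒ (1 − 1/4z)y_{n+1} = (1 + 3/4z)y_n
  R(z) = (1 + 3/4z)/(1 − 1/4z).

Boundary: |R(x)|=1, x<0.
x=-1.64: |R|=0.1631
R=−1: 1+3/4x = −1+1/4x ⇒ -1/2x=2 ⇒ x=2/(-1/2)=-4.0000
Confirm numerically:
  x=-3.218: |R|=0.78332 <1
  x=-2.641: |R|=0.59072 <1
  x=-2.207: |R|=0.42227 <1
  x=-4.577: |R|=1.13455 >1
  x=-4.459: |R|=1.10852 >1
  x=-4.317: |R|=1.07623 >1
Interval (-4.0000, 0).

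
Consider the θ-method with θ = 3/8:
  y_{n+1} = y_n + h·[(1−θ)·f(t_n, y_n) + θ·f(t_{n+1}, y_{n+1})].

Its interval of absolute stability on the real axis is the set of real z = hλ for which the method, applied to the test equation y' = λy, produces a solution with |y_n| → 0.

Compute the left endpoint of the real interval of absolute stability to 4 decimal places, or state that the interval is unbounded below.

z* = -8.0000.

Set f=λy, z=hλ:
  y_{n+1} = y_n + z·[5/8·y_n + 3/8·y_{n+1}] ⇒ (1 − 3/8z)y_{n+1} = (1 + 5/8z)y_n
  ⇒ R(z) = (1 + 5/8z)/(1 − 3/8z).

Find x<0 with |R(x)|<1.
x=-1.54: |R|=0.0238
R=−1: 1+5/8x = −1+3/8x ⇒ -1/4x=2 ⇒ x=2/(-1/4)=-8.0000
Confirm numerically:
  x=-6.458: |R|=0.88734 <1
  x=-6.449: |R|=0.88657 <1
  x=-5.595: |R|=0.80593 <1
  x=-8.565: |R|=1.03354 >1
  x=-8.519: |R|=1.03093 >1
  x=-8.302: |R|=1.01836 >1
Interval (-8.0000, 0).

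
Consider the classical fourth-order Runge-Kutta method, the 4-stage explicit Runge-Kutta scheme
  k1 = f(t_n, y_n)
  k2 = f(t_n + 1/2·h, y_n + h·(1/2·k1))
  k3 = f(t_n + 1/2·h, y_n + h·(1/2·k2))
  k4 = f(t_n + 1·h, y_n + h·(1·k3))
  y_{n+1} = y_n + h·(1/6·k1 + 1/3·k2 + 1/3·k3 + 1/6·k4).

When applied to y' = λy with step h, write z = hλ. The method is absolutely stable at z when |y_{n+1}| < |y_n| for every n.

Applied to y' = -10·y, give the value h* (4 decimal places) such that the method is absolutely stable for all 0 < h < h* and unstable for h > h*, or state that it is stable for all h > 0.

(-2.7853,0); λ=-10 ⇒ h* = 0.2785.

Set f=λy, z=hλ:
  order 4, 4-stage ⇒ R(z)=1+z+z^2/2+z^3/6+z^4/24
  (e.g. R(-1.58)=0.27048, |R|=0.27048)

Find x<0 with |R(x)|<1.
x=-1.58: |R|=0.2705
|R(-2.75)|=0.9481 |R(-2.13)|=0.3855 |R(-1.38)|=0.2853
Bisect:
  x_lo=-3.3045 |R|=2.1097  x_hi=-0.1010 |R|=0.9039
  mid=-1.70277 |R|=0.27438 →hi
  mid=-2.50363 |R|=0.65201 →hi
  mid=-2.90407 |R|=1.19435 →lo
  mid=-2.70385 |R|=0.88399 →hi
  mid=-2.80396 |R|=1.02851 →lo
  mid=-2.75390 |R|=0.95370 →hi
  mid=-2.77893 |R|=0.99045 →hi
  mid=-2.79144 |R|=1.00931 →lo
  ...
  [-2.78538,-2.78519] ⇒ x*=-2.7853
So |R|<1 on (-2.7853, 0).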